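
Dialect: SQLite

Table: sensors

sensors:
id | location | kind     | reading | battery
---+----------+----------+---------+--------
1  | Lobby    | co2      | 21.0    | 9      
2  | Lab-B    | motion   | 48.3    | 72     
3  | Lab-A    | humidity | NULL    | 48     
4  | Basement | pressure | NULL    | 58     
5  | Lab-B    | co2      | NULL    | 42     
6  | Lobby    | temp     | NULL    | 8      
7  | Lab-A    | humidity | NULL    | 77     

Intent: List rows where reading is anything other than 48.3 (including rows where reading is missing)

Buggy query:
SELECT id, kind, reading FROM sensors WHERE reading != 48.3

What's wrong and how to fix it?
Bug: Inequality against NULL is unknown, not true; rows with NULL are dropped

Fix: Handle NULL separately with IS NULL alongside the inequality

Corrected query:
SELECT id, kind, reading FROM sensors WHERE reading != 48.3 OR reading IS NULL

Result:
id | kind     | reading
---+----------+--------
1  | co2      | 21     
3  | humidity | NULL   
4  | pressure | NULL   
5  | co2      | NULL   
6  | temp     | NULL   
7  | humidity | NULL   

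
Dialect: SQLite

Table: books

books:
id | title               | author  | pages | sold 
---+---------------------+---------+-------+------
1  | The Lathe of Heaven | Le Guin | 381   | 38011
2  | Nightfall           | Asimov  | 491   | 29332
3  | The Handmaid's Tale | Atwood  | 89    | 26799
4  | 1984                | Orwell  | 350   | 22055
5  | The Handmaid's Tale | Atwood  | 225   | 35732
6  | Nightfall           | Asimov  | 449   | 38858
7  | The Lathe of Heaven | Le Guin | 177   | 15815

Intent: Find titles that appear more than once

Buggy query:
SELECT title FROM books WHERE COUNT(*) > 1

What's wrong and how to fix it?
Bug: WHERE can't reference COUNT(*); aggregates are computed after WHERE

Fix: Group first, then use HAVING for the count condition

Corrected query:
SELECT title FROM books GROUP BY title HAVING COUNT(*) > 1

Result:
title              
-------------------
Nightfall          
The Handmaid's Tale
The Lathe of Heaven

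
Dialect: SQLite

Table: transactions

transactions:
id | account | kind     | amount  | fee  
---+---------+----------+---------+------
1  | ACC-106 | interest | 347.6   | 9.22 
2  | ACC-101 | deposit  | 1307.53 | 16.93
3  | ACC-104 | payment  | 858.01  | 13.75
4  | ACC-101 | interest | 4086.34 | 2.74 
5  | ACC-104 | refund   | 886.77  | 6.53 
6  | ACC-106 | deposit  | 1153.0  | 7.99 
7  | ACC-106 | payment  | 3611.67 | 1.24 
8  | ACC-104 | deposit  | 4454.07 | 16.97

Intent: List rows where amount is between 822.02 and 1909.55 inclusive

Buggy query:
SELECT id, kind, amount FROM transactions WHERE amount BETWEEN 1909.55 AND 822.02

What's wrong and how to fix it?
Bug: The bounds are reversed; BETWEEN a AND b requires a <= b to match anything

Fix: Write BETWEEN 822.02 AND 1909.55

Corrected query:
SELECT id, kind, amount FROM transactions WHERE amount BETWEEN 822.02 AND 1909.55

Result:
id | kind    | amount 
---+---------+--------
2  | deposit | 1307.53
3  | payment | 858.01 
5  | refund  | 886.77 
6  | deposit | 1153   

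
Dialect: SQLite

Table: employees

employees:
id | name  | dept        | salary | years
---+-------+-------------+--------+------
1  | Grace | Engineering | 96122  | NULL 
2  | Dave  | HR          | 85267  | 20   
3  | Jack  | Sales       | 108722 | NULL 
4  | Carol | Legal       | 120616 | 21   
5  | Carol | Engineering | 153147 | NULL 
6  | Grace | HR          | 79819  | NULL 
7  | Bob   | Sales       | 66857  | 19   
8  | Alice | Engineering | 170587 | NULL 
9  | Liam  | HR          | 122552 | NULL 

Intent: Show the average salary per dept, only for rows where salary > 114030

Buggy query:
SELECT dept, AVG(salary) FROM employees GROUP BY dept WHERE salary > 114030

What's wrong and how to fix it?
Bug: WHERE cannot follow GROUP BY

Fix: Place WHERE between FROM and GROUP BY

Corrected query:
SELECT dept, AVG(salary) FROM employees WHERE salary > 114030 GROUP BY dept

Result:
dept        | AVG(salary)
------------+------------
Engineering | 161867     
HR          | 122552     
Legal       | 120616     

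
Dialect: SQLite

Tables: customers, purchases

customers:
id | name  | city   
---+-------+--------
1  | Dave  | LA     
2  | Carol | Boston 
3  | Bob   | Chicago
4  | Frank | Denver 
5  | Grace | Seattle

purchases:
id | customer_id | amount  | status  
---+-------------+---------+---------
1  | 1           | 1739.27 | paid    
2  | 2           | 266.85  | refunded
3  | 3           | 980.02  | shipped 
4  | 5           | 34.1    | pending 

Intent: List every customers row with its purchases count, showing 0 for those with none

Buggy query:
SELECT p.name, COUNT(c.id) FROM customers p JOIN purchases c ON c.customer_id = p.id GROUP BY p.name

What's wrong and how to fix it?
Bug: An inner join excludes parents with zero children

Fix: Switch to LEFT JOIN to retain unmatched parent rows

Corrected query:
SELECT p.name, COUNT(c.id) FROM customers p LEFT JOIN purchases c ON c.customer_id = p.id GROUP BY p.name

Result:
name  | COUNT(c.id)
------+------------
Bob   | 1          
Carol | 1          
Dave  | 1          
Frank | 0          
Grace | 1          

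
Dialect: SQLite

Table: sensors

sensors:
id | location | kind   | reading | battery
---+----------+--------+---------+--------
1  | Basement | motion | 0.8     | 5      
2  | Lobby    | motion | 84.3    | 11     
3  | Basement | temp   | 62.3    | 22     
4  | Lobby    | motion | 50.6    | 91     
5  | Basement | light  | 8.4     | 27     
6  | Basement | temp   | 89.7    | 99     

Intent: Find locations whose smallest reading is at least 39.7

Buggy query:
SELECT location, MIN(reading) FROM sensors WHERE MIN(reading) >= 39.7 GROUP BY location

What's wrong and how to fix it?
Bug: Aggregates like MIN are computed per group after WHERE runs

Fix: Replace WHERE with HAVING after the GROUP BY

Corrected query:
SELECT location, MIN(reading) FROM sensors GROUP BY location HAVING MIN(reading) >= 39.7

Result:
location | MIN(reading)
---------+-------------
Lobby    | 50.6        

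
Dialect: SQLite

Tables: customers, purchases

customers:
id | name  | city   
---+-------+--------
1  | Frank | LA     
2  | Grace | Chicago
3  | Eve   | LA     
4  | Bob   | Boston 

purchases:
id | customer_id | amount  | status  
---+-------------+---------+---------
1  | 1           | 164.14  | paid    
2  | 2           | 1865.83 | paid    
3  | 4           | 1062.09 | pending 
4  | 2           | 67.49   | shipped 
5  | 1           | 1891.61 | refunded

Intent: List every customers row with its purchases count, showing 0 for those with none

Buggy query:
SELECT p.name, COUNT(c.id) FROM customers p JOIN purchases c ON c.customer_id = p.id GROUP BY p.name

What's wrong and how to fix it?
Bug: INNER JOIN drops customers rows that have no matching purchases rows

Fix: Switch to LEFT JOIN to retain unmatched parent rows

Corrected query:
SELECT p.name, COUNT(c.id) FROM customers p LEFT JOIN purchases c ON c.customer_id = p.id GROUP BY p.name

Result:
name  | COUNT(c.id)
------+------------
Bob   | 1          
Eve   | 0          
Frank | 2          
Grace | 2          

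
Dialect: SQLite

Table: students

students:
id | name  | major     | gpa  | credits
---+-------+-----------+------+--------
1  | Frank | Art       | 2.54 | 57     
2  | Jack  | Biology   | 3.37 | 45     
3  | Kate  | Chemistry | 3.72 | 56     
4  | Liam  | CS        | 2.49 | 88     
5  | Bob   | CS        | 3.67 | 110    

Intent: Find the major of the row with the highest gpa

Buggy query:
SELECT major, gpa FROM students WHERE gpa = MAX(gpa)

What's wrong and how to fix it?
Bug: MAX(gpa) is an aggregate and cannot be used directly in WHERE

Fix: Use a subquery: WHERE gpa = (SELECT MAX(gpa) FROM students)

Corrected query:
SELECT major, gpa FROM students WHERE gpa = (SELECT MAX(gpa) FROM students)

Result:
major     | gpa 
----------+-----
Chemistry | 3.72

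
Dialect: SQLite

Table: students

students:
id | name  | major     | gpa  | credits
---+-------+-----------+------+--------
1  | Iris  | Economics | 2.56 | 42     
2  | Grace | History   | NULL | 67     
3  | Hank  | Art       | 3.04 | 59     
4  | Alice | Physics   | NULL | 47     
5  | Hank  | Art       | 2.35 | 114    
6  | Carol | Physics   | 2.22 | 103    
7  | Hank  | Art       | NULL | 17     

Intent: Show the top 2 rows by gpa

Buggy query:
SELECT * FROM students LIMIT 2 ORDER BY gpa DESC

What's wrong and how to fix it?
Bug: LIMIT must come after ORDER BY

Fix: Sort with ORDER BY, then apply LIMIT

Corrected query:
SELECT * FROM students ORDER BY gpa DESC LIMIT 2

Result:
id | name | major     | gpa  | credits
---+------+-----------+------+--------
3  | Hank | Art       | 3.04 | 59     
1  | Iris | Economics | 2.56 | 42     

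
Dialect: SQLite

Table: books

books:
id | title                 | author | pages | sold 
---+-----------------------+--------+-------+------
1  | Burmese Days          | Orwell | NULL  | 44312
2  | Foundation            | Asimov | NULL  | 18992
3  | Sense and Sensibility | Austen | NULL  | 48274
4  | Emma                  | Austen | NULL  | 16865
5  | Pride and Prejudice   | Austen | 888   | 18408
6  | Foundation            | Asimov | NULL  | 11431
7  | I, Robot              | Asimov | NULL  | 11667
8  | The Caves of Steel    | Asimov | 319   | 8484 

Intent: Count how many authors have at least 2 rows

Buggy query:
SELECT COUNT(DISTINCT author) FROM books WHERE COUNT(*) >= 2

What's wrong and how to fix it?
Bug: COUNT(*) cannot appear in WHERE; the per-group count doesn't exist yet

Fix: Group first with HAVING COUNT(*) >= 2, then COUNT the resulting groups

Corrected query:
SELECT COUNT(*) FROM (SELECT author FROM books GROUP BY author HAVING COUNT(*) >= 2)

Result:
COUNT(*)
--------
2       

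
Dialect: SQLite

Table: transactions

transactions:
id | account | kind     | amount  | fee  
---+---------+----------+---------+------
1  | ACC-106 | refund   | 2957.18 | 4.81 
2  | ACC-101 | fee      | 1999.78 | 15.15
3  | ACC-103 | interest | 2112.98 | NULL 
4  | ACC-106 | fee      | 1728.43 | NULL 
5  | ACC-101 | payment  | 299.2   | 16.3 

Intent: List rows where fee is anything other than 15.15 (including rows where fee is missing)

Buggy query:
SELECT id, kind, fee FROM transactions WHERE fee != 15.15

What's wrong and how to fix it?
Bug: 'fee != 15.15' is unknown when fee is NULL, so NULL rows are silently excluded

Fix: Handle NULL separately with IS NULL alongside the inequality

Corrected query:
SELECT id, kind, fee FROM transactions WHERE fee != 15.15 OR fee IS NULL

Result:
id | kind     | fee 
---+----------+-----
1  | refund   | 4.81
3  | interest | NULL
4  | fee      | NULL
5  | payment  | 16.3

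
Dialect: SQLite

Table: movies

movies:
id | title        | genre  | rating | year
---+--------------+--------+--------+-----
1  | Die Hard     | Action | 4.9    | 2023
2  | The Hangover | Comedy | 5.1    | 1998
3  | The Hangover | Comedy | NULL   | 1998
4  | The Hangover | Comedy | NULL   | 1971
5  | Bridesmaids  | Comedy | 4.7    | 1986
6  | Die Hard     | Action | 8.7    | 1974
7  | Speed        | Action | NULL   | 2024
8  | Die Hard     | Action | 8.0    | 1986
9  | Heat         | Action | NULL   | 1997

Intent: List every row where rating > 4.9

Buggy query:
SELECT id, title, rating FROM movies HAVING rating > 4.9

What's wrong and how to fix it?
Bug: This is a non-aggregate query (no GROUP BY, no aggregates), so in SQLite the HAVING clause is invalid here; a row-level condition belongs in WHERE

Fix: Replace HAVING with WHERE since the condition applies to individual rows

Corrected query:
SELECT id, title, rating FROM movies WHERE rating > 4.9

Result:
id | title        | rating
---+--------------+-------
2  | The Hangover | 5.1   
6  | Die Hard     | 8.7   
8  | Die Hard     | 8     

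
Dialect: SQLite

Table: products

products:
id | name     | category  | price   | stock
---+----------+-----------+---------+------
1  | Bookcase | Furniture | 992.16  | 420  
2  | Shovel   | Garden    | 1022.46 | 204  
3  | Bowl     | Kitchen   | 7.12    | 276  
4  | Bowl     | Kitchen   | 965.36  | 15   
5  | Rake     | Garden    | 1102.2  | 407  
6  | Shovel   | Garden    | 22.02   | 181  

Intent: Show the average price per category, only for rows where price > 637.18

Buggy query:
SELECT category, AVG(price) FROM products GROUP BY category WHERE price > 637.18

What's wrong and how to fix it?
Bug: Row-level WHERE must come before GROUP BY in the clause order

Fix: Place WHERE between FROM and GROUP BY

Corrected query:
SELECT category, AVG(price) FROM products WHERE price > 637.18 GROUP BY category

Result:
category  | AVG(price)
----------+-----------
Furniture | 992.16    
Garden    | 1062.33   
Kitchen   | 965.36    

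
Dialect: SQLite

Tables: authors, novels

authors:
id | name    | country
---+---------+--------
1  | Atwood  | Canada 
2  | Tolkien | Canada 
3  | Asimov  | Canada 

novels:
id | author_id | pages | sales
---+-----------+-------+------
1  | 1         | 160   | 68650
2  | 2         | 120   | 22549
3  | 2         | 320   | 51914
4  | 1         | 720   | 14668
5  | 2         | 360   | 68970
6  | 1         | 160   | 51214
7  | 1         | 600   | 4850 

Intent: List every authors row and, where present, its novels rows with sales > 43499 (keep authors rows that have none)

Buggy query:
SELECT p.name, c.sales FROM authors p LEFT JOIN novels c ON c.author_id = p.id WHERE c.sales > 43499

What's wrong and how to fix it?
Bug: Filtering c.sales in WHERE discards the NULL rows produced by LEFT JOIN, turning it into an inner join

Fix: Put 'c.sales > 43499' in the JOIN's ON clause instead of WHERE

Corrected query:
SELECT p.name, c.sales FROM authors p LEFT JOIN novels c ON c.author_id = p.id AND c.sales > 43499

Result:
name    | sales
--------+------
Atwood  | 51214
Atwood  | 68650
Tolkien | 51914
Tolkien | 68970
Asimov  | NULL 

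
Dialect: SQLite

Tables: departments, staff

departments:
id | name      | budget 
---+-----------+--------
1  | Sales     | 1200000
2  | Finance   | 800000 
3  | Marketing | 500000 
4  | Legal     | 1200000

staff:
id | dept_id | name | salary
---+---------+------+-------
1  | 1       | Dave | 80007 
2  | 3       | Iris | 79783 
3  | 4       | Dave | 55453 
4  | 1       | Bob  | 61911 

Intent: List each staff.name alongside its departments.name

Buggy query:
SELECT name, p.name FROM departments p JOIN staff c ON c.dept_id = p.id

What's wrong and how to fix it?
Bug: Both tables have a 'name' column; the unqualified reference is ambiguous

Fix: Prefix ambiguous columns with the table alias

Corrected query:
SELECT c.name, p.name FROM departments p JOIN staff c ON c.dept_id = p.id

Result:
name | name     
-----+----------
Dave | Sales    
Iris | Marketing
Dave | Legal    
Bob  | Sales    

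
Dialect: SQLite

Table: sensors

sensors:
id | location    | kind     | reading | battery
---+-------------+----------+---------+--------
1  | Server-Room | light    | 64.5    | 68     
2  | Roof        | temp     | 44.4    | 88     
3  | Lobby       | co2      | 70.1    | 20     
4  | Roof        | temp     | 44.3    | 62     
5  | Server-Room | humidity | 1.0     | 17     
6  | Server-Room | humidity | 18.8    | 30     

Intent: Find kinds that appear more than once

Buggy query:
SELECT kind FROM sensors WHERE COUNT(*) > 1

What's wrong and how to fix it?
Bug: COUNT(*) is an aggregate and cannot be used in WHERE

Fix: GROUP BY kind, then filter groups with HAVING COUNT(*) > 1

Corrected query:
SELECT kind FROM sensors GROUP BY kind HAVING COUNT(*) > 1

Result:
kind    
--------
humidity
temp    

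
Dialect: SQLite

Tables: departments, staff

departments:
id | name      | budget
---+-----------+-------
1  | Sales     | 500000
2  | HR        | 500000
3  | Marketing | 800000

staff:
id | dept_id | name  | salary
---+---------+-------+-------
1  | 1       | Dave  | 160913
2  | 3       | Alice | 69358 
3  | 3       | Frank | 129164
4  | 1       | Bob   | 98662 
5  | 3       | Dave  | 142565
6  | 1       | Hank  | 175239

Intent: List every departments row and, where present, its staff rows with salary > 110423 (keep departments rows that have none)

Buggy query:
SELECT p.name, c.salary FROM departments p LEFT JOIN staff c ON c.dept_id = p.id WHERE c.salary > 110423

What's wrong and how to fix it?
Bug: A WHERE condition on the right-hand table after LEFT JOIN drops unmatched parents

Fix: Move the right-table condition into the ON clause so unmatched parents are kept

Corrected query:
SELECT p.name, c.salary FROM departments p LEFT JOIN staff c ON c.dept_id = p.id AND c.salary > 110423

Result:
name      | salary
----------+-------
Sales     | 160913
Sales     | 175239
HR        | NULL  
Marketing | 129164
Marketing | 142565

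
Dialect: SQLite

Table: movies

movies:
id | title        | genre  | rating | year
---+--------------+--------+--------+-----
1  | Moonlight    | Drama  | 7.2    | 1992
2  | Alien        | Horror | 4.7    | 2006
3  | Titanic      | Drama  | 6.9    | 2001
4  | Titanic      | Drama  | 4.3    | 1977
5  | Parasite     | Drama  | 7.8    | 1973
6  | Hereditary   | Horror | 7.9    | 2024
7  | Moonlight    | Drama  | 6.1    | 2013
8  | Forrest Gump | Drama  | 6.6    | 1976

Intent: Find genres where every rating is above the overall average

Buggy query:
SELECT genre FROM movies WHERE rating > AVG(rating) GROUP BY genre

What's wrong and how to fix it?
Bug: AVG() is an aggregate; it can't sit directly in WHERE

Fix: Use a subquery for AVG and a HAVING MIN(...) filter so the condition holds for every row in the group

Corrected query:
SELECT genre FROM movies GROUP BY genre HAVING MIN(rating) > (SELECT AVG(rating) FROM movies)

Result:
(no rows)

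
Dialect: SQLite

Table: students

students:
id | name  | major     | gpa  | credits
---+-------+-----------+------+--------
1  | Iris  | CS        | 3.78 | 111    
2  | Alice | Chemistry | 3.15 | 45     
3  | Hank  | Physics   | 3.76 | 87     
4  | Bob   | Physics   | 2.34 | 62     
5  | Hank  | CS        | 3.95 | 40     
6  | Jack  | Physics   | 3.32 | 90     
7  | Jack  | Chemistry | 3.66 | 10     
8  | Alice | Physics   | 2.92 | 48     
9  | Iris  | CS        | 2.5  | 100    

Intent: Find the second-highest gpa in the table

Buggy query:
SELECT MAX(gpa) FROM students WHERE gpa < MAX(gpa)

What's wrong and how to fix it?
Bug: MAX(gpa) on the right of the comparison is an aggregate-in-WHERE error

Fix: Put the inner MAX in a scalar subquery

Corrected query:
SELECT MAX(gpa) FROM students WHERE gpa < (SELECT MAX(gpa) FROM students)

Result:
MAX(gpa)
--------
3.78    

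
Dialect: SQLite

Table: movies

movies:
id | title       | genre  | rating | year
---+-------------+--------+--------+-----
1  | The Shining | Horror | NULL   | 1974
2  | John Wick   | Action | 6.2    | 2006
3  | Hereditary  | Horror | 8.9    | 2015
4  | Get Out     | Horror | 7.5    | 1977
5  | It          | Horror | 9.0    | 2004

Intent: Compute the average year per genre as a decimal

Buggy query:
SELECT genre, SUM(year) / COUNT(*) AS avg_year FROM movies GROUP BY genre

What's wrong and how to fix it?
Bug: Both operands are integers, so '/' performs integer division and truncates

Fix: Multiply by 1.0 (or CAST to REAL) to force floating-point division

Corrected query:
SELECT genre, SUM(year) * 1.0 / COUNT(*) AS avg_year FROM movies GROUP BY genre

Result:
genre  | avg_year
-------+---------
Action | 2006    
Horror | 1992.5  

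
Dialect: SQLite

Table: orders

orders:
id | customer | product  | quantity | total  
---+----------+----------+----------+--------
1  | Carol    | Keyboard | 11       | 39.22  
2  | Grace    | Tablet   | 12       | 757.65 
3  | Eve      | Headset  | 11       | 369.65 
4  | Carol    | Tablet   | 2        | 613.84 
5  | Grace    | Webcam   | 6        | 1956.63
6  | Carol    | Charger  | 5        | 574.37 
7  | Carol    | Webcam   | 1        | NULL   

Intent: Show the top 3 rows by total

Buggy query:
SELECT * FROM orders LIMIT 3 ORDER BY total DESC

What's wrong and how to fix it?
Bug: LIMIT must come after ORDER BY

Fix: Swap the clauses: ORDER BY first, then LIMIT

Corrected query:
SELECT * FROM orders ORDER BY total DESC LIMIT 3

Result:
id | customer | product | quantity | total  
---+----------+---------+----------+--------
5  | Grace    | Webcam  | 6        | 1956.63
2  | Grace    | Tablet  | 12       | 757.65 
4  | Carol    | Tablet  | 2        | 613.84 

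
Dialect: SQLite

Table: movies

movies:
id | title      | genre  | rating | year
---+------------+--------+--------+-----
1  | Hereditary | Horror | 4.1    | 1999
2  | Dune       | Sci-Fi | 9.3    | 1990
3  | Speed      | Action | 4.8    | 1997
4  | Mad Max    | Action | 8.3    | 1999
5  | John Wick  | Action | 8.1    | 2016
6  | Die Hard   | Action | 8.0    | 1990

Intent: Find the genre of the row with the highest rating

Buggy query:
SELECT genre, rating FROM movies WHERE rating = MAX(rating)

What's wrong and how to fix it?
Bug: WHERE is evaluated per row; an aggregate over the whole table isn't defined there

Fix: Wrap MAX in a scalar subquery so WHERE compares against a single value

Corrected query:
SELECT genre, rating FROM movies WHERE rating = (SELECT MAX(rating) FROM movies)

Result:
genre  | rating
-------+-------
Sci-Fi | 9.3   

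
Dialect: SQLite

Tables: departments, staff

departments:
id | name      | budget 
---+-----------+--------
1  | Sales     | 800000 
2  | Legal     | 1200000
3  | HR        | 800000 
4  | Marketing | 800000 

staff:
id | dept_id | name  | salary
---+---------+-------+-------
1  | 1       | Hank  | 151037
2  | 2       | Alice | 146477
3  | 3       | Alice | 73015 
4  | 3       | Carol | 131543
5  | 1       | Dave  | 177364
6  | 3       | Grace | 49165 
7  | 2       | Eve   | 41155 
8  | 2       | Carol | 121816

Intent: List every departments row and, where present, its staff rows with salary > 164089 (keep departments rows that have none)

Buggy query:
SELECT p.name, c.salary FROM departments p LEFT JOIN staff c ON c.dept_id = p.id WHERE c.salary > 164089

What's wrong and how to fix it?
Bug: A WHERE condition on the right-hand table after LEFT JOIN drops unmatched parents

Fix: Put 'c.salary > 164089' in the JOIN's ON clause instead of WHERE

Corrected query:
SELECT p.name, c.salary FROM departments p LEFT JOIN staff c ON c.dept_id = p.id AND c.salary > 164089

Result:
name      | salary
----------+-------
Sales     | 177364
Legal     | NULL  
HR        | NULL  
Marketing | NULL  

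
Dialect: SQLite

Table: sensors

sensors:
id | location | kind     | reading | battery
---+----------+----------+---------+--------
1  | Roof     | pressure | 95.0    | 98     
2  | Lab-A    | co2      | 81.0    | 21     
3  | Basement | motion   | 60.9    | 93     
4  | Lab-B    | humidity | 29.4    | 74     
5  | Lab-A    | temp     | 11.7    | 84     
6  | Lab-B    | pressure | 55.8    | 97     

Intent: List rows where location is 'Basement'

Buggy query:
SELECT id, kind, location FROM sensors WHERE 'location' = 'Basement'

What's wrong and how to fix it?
Bug: Single quotes denote string literals in SQL; the column name is being compared as a constant string

Fix: Reference the column as location without single quotes

Corrected query:
SELECT id, kind, location FROM sensors WHERE location = 'Basement'

Result:
id | kind   | location
---+--------+---------
3  | motion | Basement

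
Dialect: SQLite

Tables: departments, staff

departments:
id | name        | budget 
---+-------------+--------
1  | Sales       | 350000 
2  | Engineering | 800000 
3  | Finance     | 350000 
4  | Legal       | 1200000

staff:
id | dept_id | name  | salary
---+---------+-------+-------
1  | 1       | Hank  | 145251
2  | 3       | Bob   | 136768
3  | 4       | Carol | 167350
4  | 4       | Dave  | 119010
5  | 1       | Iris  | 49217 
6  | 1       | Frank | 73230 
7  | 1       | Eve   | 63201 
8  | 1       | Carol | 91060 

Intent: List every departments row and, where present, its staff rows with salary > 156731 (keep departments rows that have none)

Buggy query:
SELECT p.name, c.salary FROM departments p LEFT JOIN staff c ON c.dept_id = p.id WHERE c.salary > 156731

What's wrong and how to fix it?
Bug: A WHERE condition on the right-hand table after LEFT JOIN drops unmatched parents

Fix: Move the right-table condition into the ON clause so unmatched parents are kept

Corrected query:
SELECT p.name, c.salary FROM departments p LEFT JOIN staff c ON c.dept_id = p.id AND c.salary > 156731

Result:
name        | salary
------------+-------
Sales       | NULL  
Engineering | NULL  
Finance     | NULL  
Legal       | 167350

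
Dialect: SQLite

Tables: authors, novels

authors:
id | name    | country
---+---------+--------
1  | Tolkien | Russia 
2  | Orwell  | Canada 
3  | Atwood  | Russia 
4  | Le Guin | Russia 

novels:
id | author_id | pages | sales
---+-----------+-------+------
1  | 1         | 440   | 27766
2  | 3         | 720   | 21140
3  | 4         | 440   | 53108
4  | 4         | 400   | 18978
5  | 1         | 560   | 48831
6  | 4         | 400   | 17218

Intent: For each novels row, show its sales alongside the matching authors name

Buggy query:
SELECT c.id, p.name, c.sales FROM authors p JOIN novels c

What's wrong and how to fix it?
Bug: Missing join condition: each novels row is matched to all authors rows instead of just its own

Fix: Add ON c.author_id = p.id to the JOIN

Corrected query:
SELECT c.id, p.name, c.sales FROM authors p JOIN novels c ON c.author_id = p.id

Result:
id | name    | sales
---+---------+------
1  | Tolkien | 27766
2  | Atwood  | 21140
3  | Le Guin | 53108
4  | Le Guin | 18978
5  | Tolkien | 48831
6  | Le Guin | 17218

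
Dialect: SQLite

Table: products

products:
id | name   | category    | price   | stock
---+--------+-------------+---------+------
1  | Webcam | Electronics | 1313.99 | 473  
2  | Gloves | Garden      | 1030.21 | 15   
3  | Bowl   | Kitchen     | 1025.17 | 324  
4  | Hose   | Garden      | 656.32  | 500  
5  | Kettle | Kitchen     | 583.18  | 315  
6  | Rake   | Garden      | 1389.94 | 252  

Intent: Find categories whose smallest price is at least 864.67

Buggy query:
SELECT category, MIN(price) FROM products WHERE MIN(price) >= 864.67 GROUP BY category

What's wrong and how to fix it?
Bug: Aggregates like MIN are computed per group after WHERE runs

Fix: Use HAVING for the per-group MIN condition

Corrected query:
SELECT category, MIN(price) FROM products GROUP BY category HAVING MIN(price) >= 864.67

Result:
category    | MIN(price)
------------+-----------
Electronics | 1313.99   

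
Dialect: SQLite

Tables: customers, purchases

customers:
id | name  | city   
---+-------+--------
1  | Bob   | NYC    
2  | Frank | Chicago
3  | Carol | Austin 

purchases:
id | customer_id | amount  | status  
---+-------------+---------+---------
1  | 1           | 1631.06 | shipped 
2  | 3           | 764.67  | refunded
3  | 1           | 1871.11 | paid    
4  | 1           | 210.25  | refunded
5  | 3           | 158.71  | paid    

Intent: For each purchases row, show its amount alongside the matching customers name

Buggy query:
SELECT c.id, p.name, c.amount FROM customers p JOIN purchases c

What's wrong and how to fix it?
Bug: Missing join condition: each purchases row is matched to all customers rows instead of just its own

Fix: Add ON c.customer_id = p.id to the JOIN

Corrected query:
SELECT c.id, p.name, c.amount FROM customers p JOIN purchases c ON c.customer_id = p.id

Result:
id | name  | amount 
---+-------+--------
1  | Bob   | 1631.06
2  | Carol | 764.67 
3  | Bob   | 1871.11
4  | Bob   | 210.25 
5  | Carol | 158.71 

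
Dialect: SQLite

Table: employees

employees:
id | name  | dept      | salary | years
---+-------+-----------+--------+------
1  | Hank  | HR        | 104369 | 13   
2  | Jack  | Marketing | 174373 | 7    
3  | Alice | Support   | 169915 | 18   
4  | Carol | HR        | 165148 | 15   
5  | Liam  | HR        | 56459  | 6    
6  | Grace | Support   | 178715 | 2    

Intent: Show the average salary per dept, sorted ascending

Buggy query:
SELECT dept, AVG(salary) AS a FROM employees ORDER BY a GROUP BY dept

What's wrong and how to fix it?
Bug: GROUP BY must precede ORDER BY

Fix: Move ORDER BY to the end, after GROUP BY

Corrected query:
SELECT dept, AVG(salary) AS a FROM employees GROUP BY dept ORDER BY a

Result:
dept      | a            
----------+--------------
HR        | 108658.666667
Support   | 174315       
Marketing | 174373       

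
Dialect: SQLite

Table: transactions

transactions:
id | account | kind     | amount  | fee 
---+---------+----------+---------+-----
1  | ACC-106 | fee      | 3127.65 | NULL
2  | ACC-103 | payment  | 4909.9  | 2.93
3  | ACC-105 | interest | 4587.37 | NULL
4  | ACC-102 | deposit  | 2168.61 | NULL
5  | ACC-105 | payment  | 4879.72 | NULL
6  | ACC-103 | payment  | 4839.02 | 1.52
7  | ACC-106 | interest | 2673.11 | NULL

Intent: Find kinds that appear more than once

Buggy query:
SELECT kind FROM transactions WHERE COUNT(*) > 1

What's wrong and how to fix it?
Bug: COUNT(*) is an aggregate and cannot be used in WHERE

Fix: Group first, then use HAVING for the count condition

Corrected query:
SELECT kind FROM transactions GROUP BY kind HAVING COUNT(*) > 1

Result:
kind    
--------
interest
payment 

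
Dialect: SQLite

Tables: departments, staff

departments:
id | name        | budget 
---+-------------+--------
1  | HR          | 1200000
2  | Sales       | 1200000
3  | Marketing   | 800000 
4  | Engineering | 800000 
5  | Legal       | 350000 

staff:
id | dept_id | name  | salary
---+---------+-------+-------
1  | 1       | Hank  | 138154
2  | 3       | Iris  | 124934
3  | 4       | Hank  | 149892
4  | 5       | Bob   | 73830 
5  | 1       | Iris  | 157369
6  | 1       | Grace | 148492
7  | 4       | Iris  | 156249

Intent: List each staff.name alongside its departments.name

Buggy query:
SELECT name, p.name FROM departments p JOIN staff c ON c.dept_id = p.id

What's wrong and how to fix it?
Bug: Both tables have a 'name' column; the unqualified reference is ambiguous

Fix: Prefix ambiguous columns with the table alias

Corrected query:
SELECT c.name, p.name FROM departments p JOIN staff c ON c.dept_id = p.id

Result:
name  | name       
------+------------
Hank  | HR         
Iris  | Marketing  
Hank  | Engineering
Bob   | Legal      
Iris  | HR         
Grace | HR         
Iris  | Engineering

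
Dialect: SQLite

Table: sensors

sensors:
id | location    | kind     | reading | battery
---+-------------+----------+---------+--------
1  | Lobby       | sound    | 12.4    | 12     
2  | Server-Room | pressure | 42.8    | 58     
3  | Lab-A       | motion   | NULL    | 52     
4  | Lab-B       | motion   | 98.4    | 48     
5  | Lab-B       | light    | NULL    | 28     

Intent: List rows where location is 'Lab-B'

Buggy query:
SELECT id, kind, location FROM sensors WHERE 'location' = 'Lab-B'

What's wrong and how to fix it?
Bug: Single quotes denote string literals in SQL; the column name is being compared as a constant string

Fix: Remove the quotes around the column name (or use double quotes for an identifier)

Corrected query:
SELECT id, kind, location FROM sensors WHERE location = 'Lab-B'

Result:
id | kind   | location
---+--------+---------
4  | motion | Lab-B   
5  | light  | Lab-B   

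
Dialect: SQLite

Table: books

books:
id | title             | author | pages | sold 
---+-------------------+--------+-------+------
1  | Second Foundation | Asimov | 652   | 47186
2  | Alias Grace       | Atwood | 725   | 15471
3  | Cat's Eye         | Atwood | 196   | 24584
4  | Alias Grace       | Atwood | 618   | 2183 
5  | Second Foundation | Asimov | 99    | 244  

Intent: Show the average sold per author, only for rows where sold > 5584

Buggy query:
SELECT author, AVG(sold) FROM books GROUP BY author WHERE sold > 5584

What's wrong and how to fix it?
Bug: Row-level WHERE must come before GROUP BY in the clause order

Fix: Move the WHERE clause before GROUP BY

Corrected query:
SELECT author, AVG(sold) FROM books WHERE sold > 5584 GROUP BY author

Result:
author | AVG(sold)
-------+----------
Asimov | 47186    
Atwood | 20027.5  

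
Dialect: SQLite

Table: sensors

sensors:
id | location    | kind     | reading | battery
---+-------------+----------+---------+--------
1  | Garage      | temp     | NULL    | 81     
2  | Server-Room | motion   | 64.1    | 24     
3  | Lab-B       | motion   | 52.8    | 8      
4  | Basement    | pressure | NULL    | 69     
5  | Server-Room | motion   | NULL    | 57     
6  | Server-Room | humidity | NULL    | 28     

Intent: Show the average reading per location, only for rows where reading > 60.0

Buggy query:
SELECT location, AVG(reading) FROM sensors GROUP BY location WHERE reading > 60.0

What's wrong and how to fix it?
Bug: Row-level WHERE must come before GROUP BY in the clause order

Fix: Place WHERE between FROM and GROUP BY

Corrected query:
SELECT location, AVG(reading) FROM sensors WHERE reading > 60.0 GROUP BY location

Result:
location    | AVG(reading)
------------+-------------
Server-Room | 64.1        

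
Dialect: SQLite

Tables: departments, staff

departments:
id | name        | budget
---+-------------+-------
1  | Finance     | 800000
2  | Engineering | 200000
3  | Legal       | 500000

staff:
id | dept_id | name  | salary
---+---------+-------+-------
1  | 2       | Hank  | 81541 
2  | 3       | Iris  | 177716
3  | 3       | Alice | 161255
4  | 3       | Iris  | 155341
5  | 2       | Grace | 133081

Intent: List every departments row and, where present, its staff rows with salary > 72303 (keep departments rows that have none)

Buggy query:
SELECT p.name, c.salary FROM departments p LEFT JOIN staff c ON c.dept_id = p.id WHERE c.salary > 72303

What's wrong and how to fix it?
Bug: A WHERE condition on the right-hand table after LEFT JOIN drops unmatched parents

Fix: Move the right-table condition into the ON clause so unmatched parents are kept

Corrected query:
SELECT p.name, c.salary FROM departments p LEFT JOIN staff c ON c.dept_id = p.id AND c.salary > 72303

Result:
name        | salary
------------+-------
Finance     | NULL  
Engineering | 81541 
Engineering | 133081
Legal       | 155341
Legal       | 161255
Legal       | 177716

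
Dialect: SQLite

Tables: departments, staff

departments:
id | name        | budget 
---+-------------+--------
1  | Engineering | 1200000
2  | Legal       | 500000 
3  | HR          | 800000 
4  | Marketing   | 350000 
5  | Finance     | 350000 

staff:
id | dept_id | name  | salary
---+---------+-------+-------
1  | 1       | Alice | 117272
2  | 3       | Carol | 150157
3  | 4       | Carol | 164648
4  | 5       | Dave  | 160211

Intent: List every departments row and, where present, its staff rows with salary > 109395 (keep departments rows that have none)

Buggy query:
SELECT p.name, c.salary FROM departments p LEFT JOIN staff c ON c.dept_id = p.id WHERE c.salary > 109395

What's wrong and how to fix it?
Bug: A WHERE condition on the right-hand table after LEFT JOIN drops unmatched parents

Fix: Move the right-table condition into the ON clause so unmatched parents are kept

Corrected query:
SELECT p.name, c.salary FROM departments p LEFT JOIN staff c ON c.dept_id = p.id AND c.salary > 109395

Result:
name        | salary
------------+-------
Engineering | 117272
Legal       | NULL  
HR          | 150157
Marketing   | 164648
Finance     | 160211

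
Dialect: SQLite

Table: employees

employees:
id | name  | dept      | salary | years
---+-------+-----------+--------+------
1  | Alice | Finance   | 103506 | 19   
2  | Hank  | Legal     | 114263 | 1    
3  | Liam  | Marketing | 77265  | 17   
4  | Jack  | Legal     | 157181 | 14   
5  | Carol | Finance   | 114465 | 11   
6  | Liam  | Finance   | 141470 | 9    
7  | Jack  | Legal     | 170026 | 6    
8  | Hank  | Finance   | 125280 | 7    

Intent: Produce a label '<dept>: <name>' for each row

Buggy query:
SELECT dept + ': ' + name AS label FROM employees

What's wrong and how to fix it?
Bug: '+' is numeric addition; on text columns SQLite converts them to 0 instead of concatenating

Fix: Use the || operator for string concatenation

Corrected query:
SELECT dept || ': ' || name AS label FROM employees

Result:
label          
---------------
Finance: Alice 
Legal: Hank    
Marketing: Liam
Legal: Jack    
Finance: Carol 
Finance: Liam  
Legal: Jack    
Finance: Hank  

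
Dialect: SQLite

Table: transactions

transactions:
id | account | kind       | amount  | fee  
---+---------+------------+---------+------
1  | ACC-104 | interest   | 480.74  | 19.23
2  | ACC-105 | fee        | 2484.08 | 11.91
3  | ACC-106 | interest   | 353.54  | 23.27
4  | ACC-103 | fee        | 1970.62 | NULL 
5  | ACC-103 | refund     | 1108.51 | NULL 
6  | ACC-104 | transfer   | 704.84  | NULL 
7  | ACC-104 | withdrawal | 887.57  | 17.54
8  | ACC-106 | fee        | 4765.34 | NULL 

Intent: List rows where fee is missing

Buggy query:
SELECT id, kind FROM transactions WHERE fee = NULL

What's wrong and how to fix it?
Bug: Comparing to NULL with '=' never matches; NULL = NULL is unknown, not true

Fix: Use IS NULL to test for NULL

Corrected query:
SELECT id, kind FROM transactions WHERE fee IS NULL

Result:
id | kind    
---+---------
4  | fee     
5  | refund  
6  | transfer
8  | fee     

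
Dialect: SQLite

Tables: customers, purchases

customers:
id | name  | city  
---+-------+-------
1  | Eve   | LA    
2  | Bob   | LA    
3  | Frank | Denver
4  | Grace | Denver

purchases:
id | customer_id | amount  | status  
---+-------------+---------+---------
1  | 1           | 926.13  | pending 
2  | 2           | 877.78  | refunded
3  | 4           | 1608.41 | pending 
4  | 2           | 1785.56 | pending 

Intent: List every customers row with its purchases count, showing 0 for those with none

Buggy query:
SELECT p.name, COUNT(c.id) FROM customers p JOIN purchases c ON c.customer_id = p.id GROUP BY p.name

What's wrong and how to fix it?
Bug: INNER JOIN drops customers rows that have no matching purchases rows

Fix: Switch to LEFT JOIN to retain unmatched parent rows

Corrected query:
SELECT p.name, COUNT(c.id) FROM customers p LEFT JOIN purchases c ON c.customer_id = p.id GROUP BY p.name

Result:
name  | COUNT(c.id)
------+------------
Bob   | 2          
Eve   | 1          
Frank | 0          
Grace | 1          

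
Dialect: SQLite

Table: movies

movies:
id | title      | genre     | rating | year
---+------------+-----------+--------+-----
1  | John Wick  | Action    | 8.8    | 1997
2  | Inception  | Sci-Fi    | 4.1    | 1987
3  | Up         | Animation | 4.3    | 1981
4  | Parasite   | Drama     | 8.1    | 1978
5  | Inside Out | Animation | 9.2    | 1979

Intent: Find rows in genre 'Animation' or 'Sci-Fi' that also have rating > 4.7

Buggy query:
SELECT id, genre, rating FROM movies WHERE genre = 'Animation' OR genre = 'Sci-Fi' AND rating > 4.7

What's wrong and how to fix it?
Bug: Without parentheses, AND is evaluated before OR, so the rating filter only applies to the 'Sci-Fi' branch

Fix: Add parentheses around the OR so the AND applies to both alternatives

Corrected query:
SELECT id, genre, rating FROM movies WHERE (genre = 'Animation' OR genre = 'Sci-Fi') AND rating > 4.7

Result:
id | genre     | rating
---+-----------+-------
5  | Animation | 9.2   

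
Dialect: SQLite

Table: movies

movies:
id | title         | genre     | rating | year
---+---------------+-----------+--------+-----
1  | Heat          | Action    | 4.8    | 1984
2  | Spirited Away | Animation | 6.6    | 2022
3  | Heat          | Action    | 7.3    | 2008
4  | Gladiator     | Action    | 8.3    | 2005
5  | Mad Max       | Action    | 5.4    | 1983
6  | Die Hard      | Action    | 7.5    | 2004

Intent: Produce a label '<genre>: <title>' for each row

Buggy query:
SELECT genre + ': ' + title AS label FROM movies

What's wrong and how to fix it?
Bug: SQLite uses || for string concatenation; + coerces text to numbers (yielding 0)

Fix: Use the || operator for string concatenation

Corrected query:
SELECT genre || ': ' || title AS label FROM movies

Result:
label                   
------------------------
Action: Heat            
Animation: Spirited Away
Action: Heat            
Action: Gladiator       
Action: Mad Max         
Action: Die Hard        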